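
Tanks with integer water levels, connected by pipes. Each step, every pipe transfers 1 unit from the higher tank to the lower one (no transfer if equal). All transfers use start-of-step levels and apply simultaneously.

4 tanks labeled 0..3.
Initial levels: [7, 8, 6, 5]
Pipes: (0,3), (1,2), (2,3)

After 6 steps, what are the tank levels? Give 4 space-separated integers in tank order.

Step 1: flows [0->3,1->2,2->3] -> levels [6 7 6 7]
Step 2: flows [3->0,1->2,3->2] -> levels [7 6 8 5]
Step 3: flows [0->3,2->1,2->3] -> levels [6 7 6 7]
  -> period-2 cycle: step 3 state = step 1 state
  -> state at step 6: (6-1) mod 2 = 1, same as step 2 -> [7 6 8 5]

Answer: 7 6 8 5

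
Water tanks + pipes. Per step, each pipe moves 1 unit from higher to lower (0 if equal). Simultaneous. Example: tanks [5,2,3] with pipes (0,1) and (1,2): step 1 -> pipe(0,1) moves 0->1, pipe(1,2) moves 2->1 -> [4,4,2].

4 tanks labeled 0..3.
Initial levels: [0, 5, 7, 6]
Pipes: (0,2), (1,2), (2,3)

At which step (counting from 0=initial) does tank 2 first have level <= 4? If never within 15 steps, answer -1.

Answer: 1

Derivation:
Step 1: flows [2->0,2->1,2->3] -> levels [1 6 4 7]
Tank 2 first reaches <=4 at step 1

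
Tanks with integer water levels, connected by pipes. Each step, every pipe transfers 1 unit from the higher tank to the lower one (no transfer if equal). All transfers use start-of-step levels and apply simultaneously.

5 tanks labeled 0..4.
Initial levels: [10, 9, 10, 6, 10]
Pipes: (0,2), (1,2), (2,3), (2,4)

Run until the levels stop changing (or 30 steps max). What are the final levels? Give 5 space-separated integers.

Answer: 9 9 10 8 9

Derivation:
Step 1: flows [0=2,2->1,2->3,2=4] -> levels [10 10 8 7 10]
Step 2: flows [0->2,1->2,2->3,4->2] -> levels [9 9 10 8 9]
Step 3: flows [2->0,2->1,2->3,2->4] -> levels [10 10 6 9 10]
Step 4: flows [0->2,1->2,3->2,4->2] -> levels [9 9 10 8 9]
  -> period-2 cycle: step 4 state = step 2 state; never stabilizes
  -> state at step 30: (30-2) mod 2 = 0, same as step 2 -> [9 9 10 8 9]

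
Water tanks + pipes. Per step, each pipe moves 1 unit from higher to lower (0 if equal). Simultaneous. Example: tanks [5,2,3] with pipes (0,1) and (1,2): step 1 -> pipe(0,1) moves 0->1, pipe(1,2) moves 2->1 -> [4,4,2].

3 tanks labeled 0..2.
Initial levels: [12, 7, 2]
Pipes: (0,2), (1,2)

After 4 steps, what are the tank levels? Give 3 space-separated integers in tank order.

Answer: 8 6 7

Derivation:
Step 1: flows [0->2,1->2] -> levels [11 6 4]
Step 2: flows [0->2,1->2] -> levels [10 5 6]
Step 3: flows [0->2,2->1] -> levels [9 6 6]
Step 4: flows [0->2,1=2] -> levels [8 6 7]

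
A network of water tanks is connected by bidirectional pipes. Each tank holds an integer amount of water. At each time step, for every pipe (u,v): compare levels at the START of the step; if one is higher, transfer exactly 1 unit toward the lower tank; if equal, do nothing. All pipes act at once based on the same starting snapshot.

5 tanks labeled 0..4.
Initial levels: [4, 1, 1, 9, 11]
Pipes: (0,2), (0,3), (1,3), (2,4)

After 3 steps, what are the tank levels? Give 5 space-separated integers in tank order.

Answer: 6 4 5 3 8

Derivation:
Step 1: flows [0->2,3->0,3->1,4->2] -> levels [4 2 3 7 10]
Step 2: flows [0->2,3->0,3->1,4->2] -> levels [4 3 5 5 9]
Step 3: flows [2->0,3->0,3->1,4->2] -> levels [6 4 5 3 8]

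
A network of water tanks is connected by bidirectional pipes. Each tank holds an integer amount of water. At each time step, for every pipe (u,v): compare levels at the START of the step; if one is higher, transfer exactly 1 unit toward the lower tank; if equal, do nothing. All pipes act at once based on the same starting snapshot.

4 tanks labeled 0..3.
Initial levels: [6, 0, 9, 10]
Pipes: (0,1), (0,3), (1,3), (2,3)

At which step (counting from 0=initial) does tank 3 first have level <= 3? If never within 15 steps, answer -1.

Step 1: flows [0->1,3->0,3->1,3->2] -> levels [6 2 10 7]
Step 2: flows [0->1,3->0,3->1,2->3] -> levels [6 4 9 6]
Step 3: flows [0->1,0=3,3->1,2->3] -> levels [5 6 8 6]
Step 4: flows [1->0,3->0,1=3,2->3] -> levels [7 5 7 6]
Step 5: flows [0->1,0->3,3->1,2->3] -> levels [5 7 6 7]
Step 6: flows [1->0,3->0,1=3,3->2] -> levels [7 6 7 5]
Step 7: flows [0->1,0->3,1->3,2->3] -> levels [5 6 6 8]
Step 8: flows [1->0,3->0,3->1,3->2] -> levels [7 6 7 5]
  -> period-2 cycle (repeats step 6); tank 3 never drops to <=3
Tank 3 never reaches <=3 within 15 steps

Answer: -1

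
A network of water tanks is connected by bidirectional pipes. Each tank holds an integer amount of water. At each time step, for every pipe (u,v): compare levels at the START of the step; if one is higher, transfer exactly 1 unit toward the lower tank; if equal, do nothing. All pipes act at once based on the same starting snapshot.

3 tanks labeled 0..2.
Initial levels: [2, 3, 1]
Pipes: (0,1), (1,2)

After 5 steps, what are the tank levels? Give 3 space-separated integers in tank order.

Answer: 3 1 2

Derivation:
Step 1: flows [1->0,1->2] -> levels [3 1 2]
Step 2: flows [0->1,2->1] -> levels [2 3 1]
  -> period-2 cycle: step 2 state = step 0 state
  -> state at step 5: (5-0) mod 2 = 1, same as step 1 -> [3 1 2]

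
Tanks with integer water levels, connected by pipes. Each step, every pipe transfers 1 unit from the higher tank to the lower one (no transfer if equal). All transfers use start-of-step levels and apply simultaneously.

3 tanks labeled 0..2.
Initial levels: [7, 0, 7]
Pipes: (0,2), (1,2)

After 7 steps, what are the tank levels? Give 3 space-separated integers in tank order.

Step 1: flows [0=2,2->1] -> levels [7 1 6]
Step 2: flows [0->2,2->1] -> levels [6 2 6]
Step 3: flows [0=2,2->1] -> levels [6 3 5]
Step 4: flows [0->2,2->1] -> levels [5 4 5]
Step 5: flows [0=2,2->1] -> levels [5 5 4]
Step 6: flows [0->2,1->2] -> levels [4 4 6]
Step 7: flows [2->0,2->1] -> levels [5 5 4]

Answer: 5 5 4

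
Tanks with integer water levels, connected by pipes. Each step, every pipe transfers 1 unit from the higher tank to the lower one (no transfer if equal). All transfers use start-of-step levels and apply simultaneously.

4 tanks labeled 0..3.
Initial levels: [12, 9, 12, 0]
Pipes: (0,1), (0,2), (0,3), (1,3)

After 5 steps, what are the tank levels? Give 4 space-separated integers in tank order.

Answer: 9 8 8 8

Derivation:
Step 1: flows [0->1,0=2,0->3,1->3] -> levels [10 9 12 2]
Step 2: flows [0->1,2->0,0->3,1->3] -> levels [9 9 11 4]
Step 3: flows [0=1,2->0,0->3,1->3] -> levels [9 8 10 6]
Step 4: flows [0->1,2->0,0->3,1->3] -> levels [8 8 9 8]
Step 5: flows [0=1,2->0,0=3,1=3] -> levels [9 8 8 8]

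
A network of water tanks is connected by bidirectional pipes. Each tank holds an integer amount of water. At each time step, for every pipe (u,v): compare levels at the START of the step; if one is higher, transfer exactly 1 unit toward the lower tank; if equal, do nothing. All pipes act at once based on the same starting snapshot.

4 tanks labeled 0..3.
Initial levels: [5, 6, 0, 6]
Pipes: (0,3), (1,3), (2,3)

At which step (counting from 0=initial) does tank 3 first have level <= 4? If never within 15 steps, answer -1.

Step 1: flows [3->0,1=3,3->2] -> levels [6 6 1 4]
Tank 3 first reaches <=4 at step 1

Answer: 1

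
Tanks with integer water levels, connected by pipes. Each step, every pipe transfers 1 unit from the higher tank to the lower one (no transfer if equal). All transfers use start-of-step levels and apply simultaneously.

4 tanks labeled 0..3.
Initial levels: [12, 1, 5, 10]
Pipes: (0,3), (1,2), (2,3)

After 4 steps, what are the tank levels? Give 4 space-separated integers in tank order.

Answer: 9 5 5 9

Derivation:
Step 1: flows [0->3,2->1,3->2] -> levels [11 2 5 10]
Step 2: flows [0->3,2->1,3->2] -> levels [10 3 5 10]
Step 3: flows [0=3,2->1,3->2] -> levels [10 4 5 9]
Step 4: flows [0->3,2->1,3->2] -> levels [9 5 5 9]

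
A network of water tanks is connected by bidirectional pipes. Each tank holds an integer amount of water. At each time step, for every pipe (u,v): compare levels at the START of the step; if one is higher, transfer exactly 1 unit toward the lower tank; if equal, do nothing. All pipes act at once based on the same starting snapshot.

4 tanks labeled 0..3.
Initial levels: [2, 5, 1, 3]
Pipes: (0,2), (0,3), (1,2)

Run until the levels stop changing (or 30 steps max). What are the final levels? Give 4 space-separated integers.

Answer: 4 3 2 2

Derivation:
Step 1: flows [0->2,3->0,1->2] -> levels [2 4 3 2]
Step 2: flows [2->0,0=3,1->2] -> levels [3 3 3 2]
Step 3: flows [0=2,0->3,1=2] -> levels [2 3 3 3]
Step 4: flows [2->0,3->0,1=2] -> levels [4 3 2 2]
Step 5: flows [0->2,0->3,1->2] -> levels [2 2 4 3]
Step 6: flows [2->0,3->0,2->1] -> levels [4 3 2 2]
  -> period-2 cycle: step 6 state = step 4 state; never stabilizes
  -> state at step 30: (30-4) mod 2 = 0, same as step 4 -> [4 3 2 2]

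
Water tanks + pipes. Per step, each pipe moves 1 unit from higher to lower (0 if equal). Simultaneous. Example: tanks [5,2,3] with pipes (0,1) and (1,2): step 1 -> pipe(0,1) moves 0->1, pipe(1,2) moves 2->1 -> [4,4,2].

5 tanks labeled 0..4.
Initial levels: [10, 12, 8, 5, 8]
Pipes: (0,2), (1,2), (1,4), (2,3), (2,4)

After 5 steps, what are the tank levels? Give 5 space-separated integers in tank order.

Step 1: flows [0->2,1->2,1->4,2->3,2=4] -> levels [9 10 9 6 9]
Step 2: flows [0=2,1->2,1->4,2->3,2=4] -> levels [9 8 9 7 10]
Step 3: flows [0=2,2->1,4->1,2->3,4->2] -> levels [9 10 8 8 8]
Step 4: flows [0->2,1->2,1->4,2=3,2=4] -> levels [8 8 10 8 9]
Step 5: flows [2->0,2->1,4->1,2->3,2->4] -> levels [9 10 6 9 9]

Answer: 9 10 6 9 9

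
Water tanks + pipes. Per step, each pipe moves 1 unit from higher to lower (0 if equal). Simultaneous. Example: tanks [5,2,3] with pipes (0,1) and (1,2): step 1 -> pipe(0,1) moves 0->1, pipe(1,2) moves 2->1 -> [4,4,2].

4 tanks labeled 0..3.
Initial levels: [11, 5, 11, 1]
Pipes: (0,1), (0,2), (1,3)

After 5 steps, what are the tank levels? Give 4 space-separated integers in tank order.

Step 1: flows [0->1,0=2,1->3] -> levels [10 5 11 2]
Step 2: flows [0->1,2->0,1->3] -> levels [10 5 10 3]
Step 3: flows [0->1,0=2,1->3] -> levels [9 5 10 4]
Step 4: flows [0->1,2->0,1->3] -> levels [9 5 9 5]
Step 5: flows [0->1,0=2,1=3] -> levels [8 6 9 5]

Answer: 8 6 9 5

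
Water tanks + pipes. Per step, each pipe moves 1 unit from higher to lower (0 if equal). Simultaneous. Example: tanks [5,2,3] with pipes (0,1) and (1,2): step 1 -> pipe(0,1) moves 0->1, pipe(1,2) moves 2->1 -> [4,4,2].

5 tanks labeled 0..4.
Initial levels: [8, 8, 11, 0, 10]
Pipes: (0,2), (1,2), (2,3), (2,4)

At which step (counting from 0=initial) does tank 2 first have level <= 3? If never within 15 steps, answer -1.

Step 1: flows [2->0,2->1,2->3,2->4] -> levels [9 9 7 1 11]
Step 2: flows [0->2,1->2,2->3,4->2] -> levels [8 8 9 2 10]
Step 3: flows [2->0,2->1,2->3,4->2] -> levels [9 9 7 3 9]
Step 4: flows [0->2,1->2,2->3,4->2] -> levels [8 8 9 4 8]
Step 5: flows [2->0,2->1,2->3,2->4] -> levels [9 9 5 5 9]
Step 6: flows [0->2,1->2,2=3,4->2] -> levels [8 8 8 5 8]
Step 7: flows [0=2,1=2,2->3,2=4] -> levels [8 8 7 6 8]
Step 8: flows [0->2,1->2,2->3,4->2] -> levels [7 7 9 7 7]
Step 9: flows [2->0,2->1,2->3,2->4] -> levels [8 8 5 8 8]
Step 10: flows [0->2,1->2,3->2,4->2] -> levels [7 7 9 7 7]
  -> period-2 cycle (repeats step 8); tank 2 never drops to <=3
Tank 2 never reaches <=3 within 15 steps

Answer: -1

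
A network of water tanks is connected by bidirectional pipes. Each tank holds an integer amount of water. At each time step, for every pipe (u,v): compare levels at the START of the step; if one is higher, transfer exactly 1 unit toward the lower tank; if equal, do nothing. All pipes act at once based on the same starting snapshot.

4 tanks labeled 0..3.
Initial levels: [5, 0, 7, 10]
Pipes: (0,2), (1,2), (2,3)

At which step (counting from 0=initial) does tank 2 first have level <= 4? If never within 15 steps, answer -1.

Step 1: flows [2->0,2->1,3->2] -> levels [6 1 6 9]
Step 2: flows [0=2,2->1,3->2] -> levels [6 2 6 8]
Step 3: flows [0=2,2->1,3->2] -> levels [6 3 6 7]
Step 4: flows [0=2,2->1,3->2] -> levels [6 4 6 6]
Step 5: flows [0=2,2->1,2=3] -> levels [6 5 5 6]
Step 6: flows [0->2,1=2,3->2] -> levels [5 5 7 5]
Step 7: flows [2->0,2->1,2->3] -> levels [6 6 4 6]
Tank 2 first reaches <=4 at step 7

Answer: 7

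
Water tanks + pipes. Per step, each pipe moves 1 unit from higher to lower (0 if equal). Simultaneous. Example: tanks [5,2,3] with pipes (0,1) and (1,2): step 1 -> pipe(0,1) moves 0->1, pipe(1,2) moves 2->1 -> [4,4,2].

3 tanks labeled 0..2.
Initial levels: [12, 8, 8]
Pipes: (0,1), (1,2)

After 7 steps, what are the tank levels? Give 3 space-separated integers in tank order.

Step 1: flows [0->1,1=2] -> levels [11 9 8]
Step 2: flows [0->1,1->2] -> levels [10 9 9]
Step 3: flows [0->1,1=2] -> levels [9 10 9]
Step 4: flows [1->0,1->2] -> levels [10 8 10]
Step 5: flows [0->1,2->1] -> levels [9 10 9]
  -> period-2 cycle: step 5 state = step 3 state
  -> state at step 7: (7-3) mod 2 = 0, same as step 3 -> [9 10 9]

Answer: 9 10 9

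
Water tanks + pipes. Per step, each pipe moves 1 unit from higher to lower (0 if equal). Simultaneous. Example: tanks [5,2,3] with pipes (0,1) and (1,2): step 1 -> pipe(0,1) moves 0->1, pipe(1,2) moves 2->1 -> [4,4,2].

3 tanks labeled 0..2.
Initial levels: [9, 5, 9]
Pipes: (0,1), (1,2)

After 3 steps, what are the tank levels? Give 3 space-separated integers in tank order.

Answer: 8 7 8

Derivation:
Step 1: flows [0->1,2->1] -> levels [8 7 8]
Step 2: flows [0->1,2->1] -> levels [7 9 7]
Step 3: flows [1->0,1->2] -> levels [8 7 8]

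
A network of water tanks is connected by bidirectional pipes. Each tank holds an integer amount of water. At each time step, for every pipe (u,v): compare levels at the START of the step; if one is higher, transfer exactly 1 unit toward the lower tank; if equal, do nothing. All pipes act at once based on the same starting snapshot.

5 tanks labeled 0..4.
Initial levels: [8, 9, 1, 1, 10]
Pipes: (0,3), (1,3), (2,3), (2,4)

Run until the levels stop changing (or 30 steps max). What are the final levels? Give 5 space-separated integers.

Step 1: flows [0->3,1->3,2=3,4->2] -> levels [7 8 2 3 9]
Step 2: flows [0->3,1->3,3->2,4->2] -> levels [6 7 4 4 8]
Step 3: flows [0->3,1->3,2=3,4->2] -> levels [5 6 5 6 7]
Step 4: flows [3->0,1=3,3->2,4->2] -> levels [6 6 7 4 6]
Step 5: flows [0->3,1->3,2->3,2->4] -> levels [5 5 5 7 7]
Step 6: flows [3->0,3->1,3->2,4->2] -> levels [6 6 7 4 6]
  -> period-2 cycle: step 6 state = step 4 state; never stabilizes
  -> state at step 30: (30-4) mod 2 = 0, same as step 4 -> [6 6 7 4 6]

Answer: 6 6 7 4 6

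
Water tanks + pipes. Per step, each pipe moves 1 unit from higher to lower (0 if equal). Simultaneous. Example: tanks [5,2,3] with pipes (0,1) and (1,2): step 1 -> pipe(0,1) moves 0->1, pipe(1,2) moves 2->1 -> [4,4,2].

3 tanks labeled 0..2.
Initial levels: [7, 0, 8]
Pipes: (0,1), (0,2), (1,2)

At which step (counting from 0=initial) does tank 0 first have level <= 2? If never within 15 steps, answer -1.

Answer: -1

Derivation:
Step 1: flows [0->1,2->0,2->1] -> levels [7 2 6]
Step 2: flows [0->1,0->2,2->1] -> levels [5 4 6]
Step 3: flows [0->1,2->0,2->1] -> levels [5 6 4]
Step 4: flows [1->0,0->2,1->2] -> levels [5 4 6]
  -> period-2 cycle (repeats step 2); tank 0 never drops to <=2
Tank 0 never reaches <=2 within 15 steps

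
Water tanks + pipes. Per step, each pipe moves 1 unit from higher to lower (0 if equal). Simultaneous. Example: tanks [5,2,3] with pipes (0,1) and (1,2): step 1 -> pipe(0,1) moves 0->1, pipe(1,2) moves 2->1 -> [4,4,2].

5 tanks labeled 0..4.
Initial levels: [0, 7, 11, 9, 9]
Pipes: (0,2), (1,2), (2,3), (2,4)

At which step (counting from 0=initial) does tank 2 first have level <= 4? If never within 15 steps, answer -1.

Answer: -1

Derivation:
Step 1: flows [2->0,2->1,2->3,2->4] -> levels [1 8 7 10 10]
Step 2: flows [2->0,1->2,3->2,4->2] -> levels [2 7 9 9 9]
Step 3: flows [2->0,2->1,2=3,2=4] -> levels [3 8 7 9 9]
Step 4: flows [2->0,1->2,3->2,4->2] -> levels [4 7 9 8 8]
Step 5: flows [2->0,2->1,2->3,2->4] -> levels [5 8 5 9 9]
Step 6: flows [0=2,1->2,3->2,4->2] -> levels [5 7 8 8 8]
Step 7: flows [2->0,2->1,2=3,2=4] -> levels [6 8 6 8 8]
Step 8: flows [0=2,1->2,3->2,4->2] -> levels [6 7 9 7 7]
Step 9: flows [2->0,2->1,2->3,2->4] -> levels [7 8 5 8 8]
Step 10: flows [0->2,1->2,3->2,4->2] -> levels [6 7 9 7 7]
  -> period-2 cycle (repeats step 8); tank 2 never drops to <=4
Tank 2 never reaches <=4 within 15 steps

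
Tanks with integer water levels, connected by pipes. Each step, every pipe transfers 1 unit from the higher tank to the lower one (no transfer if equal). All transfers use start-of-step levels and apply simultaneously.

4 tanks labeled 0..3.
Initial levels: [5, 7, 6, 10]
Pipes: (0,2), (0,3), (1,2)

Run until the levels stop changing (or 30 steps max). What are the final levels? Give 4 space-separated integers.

Answer: 6 6 8 8

Derivation:
Step 1: flows [2->0,3->0,1->2] -> levels [7 6 6 9]
Step 2: flows [0->2,3->0,1=2] -> levels [7 6 7 8]
Step 3: flows [0=2,3->0,2->1] -> levels [8 7 6 7]
Step 4: flows [0->2,0->3,1->2] -> levels [6 6 8 8]
Step 5: flows [2->0,3->0,2->1] -> levels [8 7 6 7]
  -> period-2 cycle: step 5 state = step 3 state; never stabilizes
  -> state at step 30: (30-3) mod 2 = 1, same as step 4 -> [6 6 8 8]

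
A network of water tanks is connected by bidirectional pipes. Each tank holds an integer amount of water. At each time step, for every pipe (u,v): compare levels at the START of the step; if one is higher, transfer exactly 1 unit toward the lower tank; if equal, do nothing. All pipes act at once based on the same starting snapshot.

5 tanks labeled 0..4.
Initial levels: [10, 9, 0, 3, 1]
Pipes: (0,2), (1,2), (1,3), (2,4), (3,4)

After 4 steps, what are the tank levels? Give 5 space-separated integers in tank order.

Answer: 6 5 4 3 5

Derivation:
Step 1: flows [0->2,1->2,1->3,4->2,3->4] -> levels [9 7 3 3 1]
Step 2: flows [0->2,1->2,1->3,2->4,3->4] -> levels [8 5 4 3 3]
Step 3: flows [0->2,1->2,1->3,2->4,3=4] -> levels [7 3 5 4 4]
Step 4: flows [0->2,2->1,3->1,2->4,3=4] -> levels [6 5 4 3 5]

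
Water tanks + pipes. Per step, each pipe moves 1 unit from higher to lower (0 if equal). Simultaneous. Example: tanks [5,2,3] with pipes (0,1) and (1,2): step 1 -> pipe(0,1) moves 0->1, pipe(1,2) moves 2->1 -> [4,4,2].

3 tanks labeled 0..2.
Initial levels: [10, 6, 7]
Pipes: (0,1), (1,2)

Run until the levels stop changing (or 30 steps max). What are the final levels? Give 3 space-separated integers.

Answer: 7 9 7

Derivation:
Step 1: flows [0->1,2->1] -> levels [9 8 6]
Step 2: flows [0->1,1->2] -> levels [8 8 7]
Step 3: flows [0=1,1->2] -> levels [8 7 8]
Step 4: flows [0->1,2->1] -> levels [7 9 7]
Step 5: flows [1->0,1->2] -> levels [8 7 8]
  -> period-2 cycle: step 5 state = step 3 state; never stabilizes
  -> state at step 30: (30-3) mod 2 = 1, same as step 4 -> [7 9 7]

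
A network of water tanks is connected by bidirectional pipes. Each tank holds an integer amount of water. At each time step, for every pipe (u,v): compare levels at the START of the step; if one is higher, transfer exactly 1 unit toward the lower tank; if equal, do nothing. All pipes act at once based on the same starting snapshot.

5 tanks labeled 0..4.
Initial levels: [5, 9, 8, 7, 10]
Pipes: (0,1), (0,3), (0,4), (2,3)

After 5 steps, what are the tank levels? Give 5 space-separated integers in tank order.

Step 1: flows [1->0,3->0,4->0,2->3] -> levels [8 8 7 7 9]
Step 2: flows [0=1,0->3,4->0,2=3] -> levels [8 8 7 8 8]
Step 3: flows [0=1,0=3,0=4,3->2] -> levels [8 8 8 7 8]
Step 4: flows [0=1,0->3,0=4,2->3] -> levels [7 8 7 9 8]
Step 5: flows [1->0,3->0,4->0,3->2] -> levels [10 7 8 7 7]

Answer: 10 7 8 7 7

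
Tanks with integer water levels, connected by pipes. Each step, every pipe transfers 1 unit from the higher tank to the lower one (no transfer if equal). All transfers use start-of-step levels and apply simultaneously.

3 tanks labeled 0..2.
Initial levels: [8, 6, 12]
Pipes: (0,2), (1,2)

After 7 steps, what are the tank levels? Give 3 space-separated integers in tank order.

Answer: 8 8 10

Derivation:
Step 1: flows [2->0,2->1] -> levels [9 7 10]
Step 2: flows [2->0,2->1] -> levels [10 8 8]
Step 3: flows [0->2,1=2] -> levels [9 8 9]
Step 4: flows [0=2,2->1] -> levels [9 9 8]
Step 5: flows [0->2,1->2] -> levels [8 8 10]
Step 6: flows [2->0,2->1] -> levels [9 9 8]
  -> period-2 cycle: step 6 state = step 4 state
  -> state at step 7: (7-4) mod 2 = 1, same as step 5 -> [8 8 10]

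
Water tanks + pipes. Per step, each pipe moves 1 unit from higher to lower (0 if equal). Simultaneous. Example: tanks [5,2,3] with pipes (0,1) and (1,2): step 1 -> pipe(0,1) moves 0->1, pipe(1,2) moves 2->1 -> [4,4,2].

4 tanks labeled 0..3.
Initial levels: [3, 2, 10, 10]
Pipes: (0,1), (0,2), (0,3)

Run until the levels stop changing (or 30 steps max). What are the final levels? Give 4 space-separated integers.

Step 1: flows [0->1,2->0,3->0] -> levels [4 3 9 9]
Step 2: flows [0->1,2->0,3->0] -> levels [5 4 8 8]
Step 3: flows [0->1,2->0,3->0] -> levels [6 5 7 7]
Step 4: flows [0->1,2->0,3->0] -> levels [7 6 6 6]
Step 5: flows [0->1,0->2,0->3] -> levels [4 7 7 7]
Step 6: flows [1->0,2->0,3->0] -> levels [7 6 6 6]
  -> period-2 cycle: step 6 state = step 4 state; never stabilizes
  -> state at step 30: (30-4) mod 2 = 0, same as step 4 -> [7 6 6 6]

Answer: 7 6 6 6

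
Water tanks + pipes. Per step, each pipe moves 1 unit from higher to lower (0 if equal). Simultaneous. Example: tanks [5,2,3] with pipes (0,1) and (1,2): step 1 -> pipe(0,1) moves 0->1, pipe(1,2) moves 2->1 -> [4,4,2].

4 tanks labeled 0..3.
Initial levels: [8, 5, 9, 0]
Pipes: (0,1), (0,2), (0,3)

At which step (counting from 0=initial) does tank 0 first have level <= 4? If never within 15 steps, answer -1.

Answer: 4

Derivation:
Step 1: flows [0->1,2->0,0->3] -> levels [7 6 8 1]
Step 2: flows [0->1,2->0,0->3] -> levels [6 7 7 2]
Step 3: flows [1->0,2->0,0->3] -> levels [7 6 6 3]
Step 4: flows [0->1,0->2,0->3] -> levels [4 7 7 4]
Tank 0 first reaches <=4 at step 4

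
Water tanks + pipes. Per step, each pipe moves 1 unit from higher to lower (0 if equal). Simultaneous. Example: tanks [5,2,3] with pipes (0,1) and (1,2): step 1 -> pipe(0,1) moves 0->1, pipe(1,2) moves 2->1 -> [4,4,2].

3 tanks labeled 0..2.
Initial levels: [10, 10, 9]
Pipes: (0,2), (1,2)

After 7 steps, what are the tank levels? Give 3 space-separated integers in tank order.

Answer: 9 9 11

Derivation:
Step 1: flows [0->2,1->2] -> levels [9 9 11]
Step 2: flows [2->0,2->1] -> levels [10 10 9]
  -> period-2 cycle: step 2 state = step 0 state
  -> state at step 7: (7-0) mod 2 = 1, same as step 1 -> [9 9 11]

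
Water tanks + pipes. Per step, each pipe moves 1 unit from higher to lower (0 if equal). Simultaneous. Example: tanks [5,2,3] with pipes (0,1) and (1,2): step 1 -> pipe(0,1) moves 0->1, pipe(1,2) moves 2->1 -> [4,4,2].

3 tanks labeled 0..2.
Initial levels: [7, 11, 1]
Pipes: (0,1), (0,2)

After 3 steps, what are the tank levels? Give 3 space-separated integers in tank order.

Step 1: flows [1->0,0->2] -> levels [7 10 2]
Step 2: flows [1->0,0->2] -> levels [7 9 3]
Step 3: flows [1->0,0->2] -> levels [7 8 4]

Answer: 7 8 4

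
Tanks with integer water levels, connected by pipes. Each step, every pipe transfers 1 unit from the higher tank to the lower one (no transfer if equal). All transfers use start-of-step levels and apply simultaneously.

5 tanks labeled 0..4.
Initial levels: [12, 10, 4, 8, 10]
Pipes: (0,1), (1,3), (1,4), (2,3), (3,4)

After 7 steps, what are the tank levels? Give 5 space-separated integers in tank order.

Answer: 9 10 8 9 8

Derivation:
Step 1: flows [0->1,1->3,1=4,3->2,4->3] -> levels [11 10 5 9 9]
Step 2: flows [0->1,1->3,1->4,3->2,3=4] -> levels [10 9 6 9 10]
Step 3: flows [0->1,1=3,4->1,3->2,4->3] -> levels [9 11 7 9 8]
Step 4: flows [1->0,1->3,1->4,3->2,3->4] -> levels [10 8 8 8 10]
Step 5: flows [0->1,1=3,4->1,2=3,4->3] -> levels [9 10 8 9 8]
Step 6: flows [1->0,1->3,1->4,3->2,3->4] -> levels [10 7 9 8 10]
Step 7: flows [0->1,3->1,4->1,2->3,4->3] -> levels [9 10 8 9 8]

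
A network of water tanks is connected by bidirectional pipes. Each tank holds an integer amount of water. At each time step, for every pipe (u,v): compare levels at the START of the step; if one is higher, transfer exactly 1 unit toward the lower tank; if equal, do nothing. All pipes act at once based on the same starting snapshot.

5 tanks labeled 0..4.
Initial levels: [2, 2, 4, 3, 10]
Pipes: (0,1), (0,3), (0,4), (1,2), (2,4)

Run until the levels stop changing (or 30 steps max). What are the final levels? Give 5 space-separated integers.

Answer: 2 5 4 4 6

Derivation:
Step 1: flows [0=1,3->0,4->0,2->1,4->2] -> levels [4 3 4 2 8]
Step 2: flows [0->1,0->3,4->0,2->1,4->2] -> levels [3 5 4 3 6]
Step 3: flows [1->0,0=3,4->0,1->2,4->2] -> levels [5 3 6 3 4]
Step 4: flows [0->1,0->3,0->4,2->1,2->4] -> levels [2 5 4 4 6]
Step 5: flows [1->0,3->0,4->0,1->2,4->2] -> levels [5 3 6 3 4]
  -> period-2 cycle: step 5 state = step 3 state; never stabilizes
  -> state at step 30: (30-3) mod 2 = 1, same as step 4 -> [2 5 4 4 6]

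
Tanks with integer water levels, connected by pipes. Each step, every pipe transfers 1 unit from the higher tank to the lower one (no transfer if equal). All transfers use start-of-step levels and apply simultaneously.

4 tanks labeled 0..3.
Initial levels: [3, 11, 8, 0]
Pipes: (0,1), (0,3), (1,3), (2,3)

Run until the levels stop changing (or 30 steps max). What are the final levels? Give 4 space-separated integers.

Answer: 6 6 6 4

Derivation:
Step 1: flows [1->0,0->3,1->3,2->3] -> levels [3 9 7 3]
Step 2: flows [1->0,0=3,1->3,2->3] -> levels [4 7 6 5]
Step 3: flows [1->0,3->0,1->3,2->3] -> levels [6 5 5 6]
Step 4: flows [0->1,0=3,3->1,3->2] -> levels [5 7 6 4]
Step 5: flows [1->0,0->3,1->3,2->3] -> levels [5 5 5 7]
Step 6: flows [0=1,3->0,3->1,3->2] -> levels [6 6 6 4]
Step 7: flows [0=1,0->3,1->3,2->3] -> levels [5 5 5 7]
  -> period-2 cycle: step 7 state = step 5 state; never stabilizes
  -> state at step 30: (30-5) mod 2 = 1, same as step 6 -> [6 6 6 4]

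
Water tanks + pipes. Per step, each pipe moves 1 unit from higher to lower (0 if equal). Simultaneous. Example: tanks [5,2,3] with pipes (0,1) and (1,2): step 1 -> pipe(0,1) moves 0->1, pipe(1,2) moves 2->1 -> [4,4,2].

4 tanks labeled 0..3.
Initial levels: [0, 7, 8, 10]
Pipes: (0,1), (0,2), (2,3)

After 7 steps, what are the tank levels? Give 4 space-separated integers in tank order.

Answer: 7 6 5 7

Derivation:
Step 1: flows [1->0,2->0,3->2] -> levels [2 6 8 9]
Step 2: flows [1->0,2->0,3->2] -> levels [4 5 8 8]
Step 3: flows [1->0,2->0,2=3] -> levels [6 4 7 8]
Step 4: flows [0->1,2->0,3->2] -> levels [6 5 7 7]
Step 5: flows [0->1,2->0,2=3] -> levels [6 6 6 7]
Step 6: flows [0=1,0=2,3->2] -> levels [6 6 7 6]
Step 7: flows [0=1,2->0,2->3] -> levels [7 6 5 7]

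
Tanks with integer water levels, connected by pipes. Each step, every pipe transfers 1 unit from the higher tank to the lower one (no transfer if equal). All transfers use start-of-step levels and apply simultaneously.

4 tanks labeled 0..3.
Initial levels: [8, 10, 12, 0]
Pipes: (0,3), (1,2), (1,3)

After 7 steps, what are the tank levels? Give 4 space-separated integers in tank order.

Answer: 7 7 8 8

Derivation:
Step 1: flows [0->3,2->1,1->3] -> levels [7 10 11 2]
Step 2: flows [0->3,2->1,1->3] -> levels [6 10 10 4]
Step 3: flows [0->3,1=2,1->3] -> levels [5 9 10 6]
Step 4: flows [3->0,2->1,1->3] -> levels [6 9 9 6]
Step 5: flows [0=3,1=2,1->3] -> levels [6 8 9 7]
Step 6: flows [3->0,2->1,1->3] -> levels [7 8 8 7]
Step 7: flows [0=3,1=2,1->3] -> levels [7 7 8 8]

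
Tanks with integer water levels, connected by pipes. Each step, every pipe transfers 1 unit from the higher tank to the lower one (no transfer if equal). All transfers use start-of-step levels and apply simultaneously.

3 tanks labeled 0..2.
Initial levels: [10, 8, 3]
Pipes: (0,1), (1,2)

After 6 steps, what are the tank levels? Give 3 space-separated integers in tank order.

Step 1: flows [0->1,1->2] -> levels [9 8 4]
Step 2: flows [0->1,1->2] -> levels [8 8 5]
Step 3: flows [0=1,1->2] -> levels [8 7 6]
Step 4: flows [0->1,1->2] -> levels [7 7 7]
Step 5: flows [0=1,1=2] -> levels [7 7 7]
  -> stable; steps 6..6 unchanged -> [7 7 7]

Answer: 7 7 7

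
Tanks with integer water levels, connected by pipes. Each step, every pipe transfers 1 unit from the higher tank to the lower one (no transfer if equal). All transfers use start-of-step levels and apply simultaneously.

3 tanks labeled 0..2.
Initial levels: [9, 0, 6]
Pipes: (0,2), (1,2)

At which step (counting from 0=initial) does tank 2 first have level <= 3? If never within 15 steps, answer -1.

Step 1: flows [0->2,2->1] -> levels [8 1 6]
Step 2: flows [0->2,2->1] -> levels [7 2 6]
Step 3: flows [0->2,2->1] -> levels [6 3 6]
Step 4: flows [0=2,2->1] -> levels [6 4 5]
Step 5: flows [0->2,2->1] -> levels [5 5 5]
Step 6: flows [0=2,1=2] -> levels [5 5 5]
  -> stable; tank 2 stays at 5 > 3
Tank 2 never reaches <=3 within 15 steps

Answer: -1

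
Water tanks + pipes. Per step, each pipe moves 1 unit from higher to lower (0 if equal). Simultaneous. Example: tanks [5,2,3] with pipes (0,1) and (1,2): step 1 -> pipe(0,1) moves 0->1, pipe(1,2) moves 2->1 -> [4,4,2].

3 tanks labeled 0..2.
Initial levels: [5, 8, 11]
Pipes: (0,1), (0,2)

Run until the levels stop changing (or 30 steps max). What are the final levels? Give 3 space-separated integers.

Answer: 8 8 8

Derivation:
Step 1: flows [1->0,2->0] -> levels [7 7 10]
Step 2: flows [0=1,2->0] -> levels [8 7 9]
Step 3: flows [0->1,2->0] -> levels [8 8 8]
Step 4: flows [0=1,0=2] -> levels [8 8 8]
  -> stable (no change)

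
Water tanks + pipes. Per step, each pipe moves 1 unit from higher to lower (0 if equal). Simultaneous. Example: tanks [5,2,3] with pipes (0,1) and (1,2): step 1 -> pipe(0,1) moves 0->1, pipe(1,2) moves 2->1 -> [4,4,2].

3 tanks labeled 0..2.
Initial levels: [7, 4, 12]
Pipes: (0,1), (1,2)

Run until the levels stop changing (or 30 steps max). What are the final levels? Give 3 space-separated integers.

Answer: 7 9 7

Derivation:
Step 1: flows [0->1,2->1] -> levels [6 6 11]
Step 2: flows [0=1,2->1] -> levels [6 7 10]
Step 3: flows [1->0,2->1] -> levels [7 7 9]
Step 4: flows [0=1,2->1] -> levels [7 8 8]
Step 5: flows [1->0,1=2] -> levels [8 7 8]
Step 6: flows [0->1,2->1] -> levels [7 9 7]
Step 7: flows [1->0,1->2] -> levels [8 7 8]
  -> period-2 cycle: step 7 state = step 5 state; never stabilizes
  -> state at step 30: (30-5) mod 2 = 1, same as step 6 -> [7 9 7]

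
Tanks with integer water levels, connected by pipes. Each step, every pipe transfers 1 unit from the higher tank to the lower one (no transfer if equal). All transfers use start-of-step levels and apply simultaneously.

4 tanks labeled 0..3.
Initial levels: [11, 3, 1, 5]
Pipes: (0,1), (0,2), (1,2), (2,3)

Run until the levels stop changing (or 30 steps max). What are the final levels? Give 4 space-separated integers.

Step 1: flows [0->1,0->2,1->2,3->2] -> levels [9 3 4 4]
Step 2: flows [0->1,0->2,2->1,2=3] -> levels [7 5 4 4]
Step 3: flows [0->1,0->2,1->2,2=3] -> levels [5 5 6 4]
Step 4: flows [0=1,2->0,2->1,2->3] -> levels [6 6 3 5]
Step 5: flows [0=1,0->2,1->2,3->2] -> levels [5 5 6 4]
  -> period-2 cycle: step 5 state = step 3 state; never stabilizes
  -> state at step 30: (30-3) mod 2 = 1, same as step 4 -> [6 6 3 5]

Answer: 6 6 3 5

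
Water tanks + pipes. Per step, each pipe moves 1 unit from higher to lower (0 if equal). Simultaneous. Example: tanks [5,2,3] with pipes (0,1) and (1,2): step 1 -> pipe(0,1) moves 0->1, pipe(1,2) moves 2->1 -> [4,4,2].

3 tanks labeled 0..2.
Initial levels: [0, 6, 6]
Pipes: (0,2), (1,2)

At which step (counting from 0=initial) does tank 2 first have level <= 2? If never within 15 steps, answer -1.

Answer: -1

Derivation:
Step 1: flows [2->0,1=2] -> levels [1 6 5]
Step 2: flows [2->0,1->2] -> levels [2 5 5]
Step 3: flows [2->0,1=2] -> levels [3 5 4]
Step 4: flows [2->0,1->2] -> levels [4 4 4]
Step 5: flows [0=2,1=2] -> levels [4 4 4]
  -> stable; tank 2 stays at 4 > 2
Tank 2 never reaches <=2 within 15 steps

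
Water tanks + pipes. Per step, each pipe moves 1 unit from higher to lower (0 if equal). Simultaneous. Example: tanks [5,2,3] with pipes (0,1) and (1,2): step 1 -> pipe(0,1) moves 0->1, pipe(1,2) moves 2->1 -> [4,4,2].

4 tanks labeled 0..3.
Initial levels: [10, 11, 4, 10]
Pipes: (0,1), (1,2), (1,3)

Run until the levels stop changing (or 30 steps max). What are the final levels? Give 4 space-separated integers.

Answer: 10 7 8 10

Derivation:
Step 1: flows [1->0,1->2,1->3] -> levels [11 8 5 11]
Step 2: flows [0->1,1->2,3->1] -> levels [10 9 6 10]
Step 3: flows [0->1,1->2,3->1] -> levels [9 10 7 9]
Step 4: flows [1->0,1->2,1->3] -> levels [10 7 8 10]
Step 5: flows [0->1,2->1,3->1] -> levels [9 10 7 9]
  -> period-2 cycle: step 5 state = step 3 state; never stabilizes
  -> state at step 30: (30-3) mod 2 = 1, same as step 4 -> [10 7 8 10]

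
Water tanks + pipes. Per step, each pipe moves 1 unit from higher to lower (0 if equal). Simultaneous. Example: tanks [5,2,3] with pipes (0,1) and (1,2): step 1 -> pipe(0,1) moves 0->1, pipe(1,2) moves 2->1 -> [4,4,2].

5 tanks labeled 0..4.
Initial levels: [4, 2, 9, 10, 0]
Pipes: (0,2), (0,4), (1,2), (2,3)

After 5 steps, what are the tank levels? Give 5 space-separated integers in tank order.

Step 1: flows [2->0,0->4,2->1,3->2] -> levels [4 3 8 9 1]
Step 2: flows [2->0,0->4,2->1,3->2] -> levels [4 4 7 8 2]
Step 3: flows [2->0,0->4,2->1,3->2] -> levels [4 5 6 7 3]
Step 4: flows [2->0,0->4,2->1,3->2] -> levels [4 6 5 6 4]
Step 5: flows [2->0,0=4,1->2,3->2] -> levels [5 5 6 5 4]

Answer: 5 5 6 5 4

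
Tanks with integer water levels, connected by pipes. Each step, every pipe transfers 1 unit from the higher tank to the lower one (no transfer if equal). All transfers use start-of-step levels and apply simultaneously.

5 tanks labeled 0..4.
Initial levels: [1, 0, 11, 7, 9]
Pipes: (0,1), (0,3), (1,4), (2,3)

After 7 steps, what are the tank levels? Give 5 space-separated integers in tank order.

Answer: 5 6 6 7 4

Derivation:
Step 1: flows [0->1,3->0,4->1,2->3] -> levels [1 2 10 7 8]
Step 2: flows [1->0,3->0,4->1,2->3] -> levels [3 2 9 7 7]
Step 3: flows [0->1,3->0,4->1,2->3] -> levels [3 4 8 7 6]
Step 4: flows [1->0,3->0,4->1,2->3] -> levels [5 4 7 7 5]
Step 5: flows [0->1,3->0,4->1,2=3] -> levels [5 6 7 6 4]
Step 6: flows [1->0,3->0,1->4,2->3] -> levels [7 4 6 6 5]
Step 7: flows [0->1,0->3,4->1,2=3] -> levels [5 6 6 7 4]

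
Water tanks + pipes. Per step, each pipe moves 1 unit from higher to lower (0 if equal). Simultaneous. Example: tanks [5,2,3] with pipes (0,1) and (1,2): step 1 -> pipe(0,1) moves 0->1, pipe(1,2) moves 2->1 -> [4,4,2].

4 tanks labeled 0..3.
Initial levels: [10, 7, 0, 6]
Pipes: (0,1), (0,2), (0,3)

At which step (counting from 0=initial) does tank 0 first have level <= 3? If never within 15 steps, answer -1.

Step 1: flows [0->1,0->2,0->3] -> levels [7 8 1 7]
Step 2: flows [1->0,0->2,0=3] -> levels [7 7 2 7]
Step 3: flows [0=1,0->2,0=3] -> levels [6 7 3 7]
Step 4: flows [1->0,0->2,3->0] -> levels [7 6 4 6]
Step 5: flows [0->1,0->2,0->3] -> levels [4 7 5 7]
Step 6: flows [1->0,2->0,3->0] -> levels [7 6 4 6]
  -> period-2 cycle (repeats step 4); tank 0 never drops to <=3
Tank 0 never reaches <=3 within 15 steps

Answer: -1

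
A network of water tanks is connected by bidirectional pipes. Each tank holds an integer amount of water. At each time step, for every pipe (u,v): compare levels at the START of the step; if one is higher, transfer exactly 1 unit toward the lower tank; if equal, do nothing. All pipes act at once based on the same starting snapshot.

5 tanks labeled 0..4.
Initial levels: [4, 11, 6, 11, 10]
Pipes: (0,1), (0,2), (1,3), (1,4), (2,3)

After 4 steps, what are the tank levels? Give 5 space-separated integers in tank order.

Answer: 8 9 8 8 9

Derivation:
Step 1: flows [1->0,2->0,1=3,1->4,3->2] -> levels [6 9 6 10 11]
Step 2: flows [1->0,0=2,3->1,4->1,3->2] -> levels [7 10 7 8 10]
Step 3: flows [1->0,0=2,1->3,1=4,3->2] -> levels [8 8 8 8 10]
Step 4: flows [0=1,0=2,1=3,4->1,2=3] -> levels [8 9 8 8 9]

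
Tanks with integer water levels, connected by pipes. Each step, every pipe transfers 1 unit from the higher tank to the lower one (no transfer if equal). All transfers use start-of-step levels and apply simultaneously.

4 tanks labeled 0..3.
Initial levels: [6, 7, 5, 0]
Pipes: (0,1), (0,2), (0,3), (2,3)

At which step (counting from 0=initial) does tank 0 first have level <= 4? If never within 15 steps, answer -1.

Answer: 3

Derivation:
Step 1: flows [1->0,0->2,0->3,2->3] -> levels [5 6 5 2]
Step 2: flows [1->0,0=2,0->3,2->3] -> levels [5 5 4 4]
Step 3: flows [0=1,0->2,0->3,2=3] -> levels [3 5 5 5]
Tank 0 first reaches <=4 at step 3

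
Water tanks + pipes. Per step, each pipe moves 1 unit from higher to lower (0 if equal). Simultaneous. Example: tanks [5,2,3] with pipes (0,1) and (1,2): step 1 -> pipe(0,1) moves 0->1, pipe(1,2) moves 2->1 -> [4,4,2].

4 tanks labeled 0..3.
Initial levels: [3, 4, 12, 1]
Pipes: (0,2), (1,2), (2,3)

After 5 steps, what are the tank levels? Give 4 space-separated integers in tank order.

Step 1: flows [2->0,2->1,2->3] -> levels [4 5 9 2]
Step 2: flows [2->0,2->1,2->3] -> levels [5 6 6 3]
Step 3: flows [2->0,1=2,2->3] -> levels [6 6 4 4]
Step 4: flows [0->2,1->2,2=3] -> levels [5 5 6 4]
Step 5: flows [2->0,2->1,2->3] -> levels [6 6 3 5]

Answer: 6 6 3 5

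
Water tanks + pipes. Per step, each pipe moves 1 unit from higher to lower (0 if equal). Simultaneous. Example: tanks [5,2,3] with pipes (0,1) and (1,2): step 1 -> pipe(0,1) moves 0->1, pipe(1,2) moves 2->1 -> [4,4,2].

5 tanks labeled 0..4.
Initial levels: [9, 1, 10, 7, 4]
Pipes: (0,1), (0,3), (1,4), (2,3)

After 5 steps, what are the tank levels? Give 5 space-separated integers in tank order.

Step 1: flows [0->1,0->3,4->1,2->3] -> levels [7 3 9 9 3]
Step 2: flows [0->1,3->0,1=4,2=3] -> levels [7 4 9 8 3]
Step 3: flows [0->1,3->0,1->4,2->3] -> levels [7 4 8 8 4]
Step 4: flows [0->1,3->0,1=4,2=3] -> levels [7 5 8 7 4]
Step 5: flows [0->1,0=3,1->4,2->3] -> levels [6 5 7 8 5]

Answer: 6 5 7 8 5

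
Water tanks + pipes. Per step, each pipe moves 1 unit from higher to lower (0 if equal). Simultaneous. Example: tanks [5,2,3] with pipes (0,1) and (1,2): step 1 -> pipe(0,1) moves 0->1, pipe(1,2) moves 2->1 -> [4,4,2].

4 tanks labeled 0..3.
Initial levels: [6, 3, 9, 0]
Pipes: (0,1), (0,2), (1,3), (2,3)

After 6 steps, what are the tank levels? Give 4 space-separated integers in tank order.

Step 1: flows [0->1,2->0,1->3,2->3] -> levels [6 3 7 2]
Step 2: flows [0->1,2->0,1->3,2->3] -> levels [6 3 5 4]
Step 3: flows [0->1,0->2,3->1,2->3] -> levels [4 5 5 4]
Step 4: flows [1->0,2->0,1->3,2->3] -> levels [6 3 3 6]
Step 5: flows [0->1,0->2,3->1,3->2] -> levels [4 5 5 4]
  -> period-2 cycle: step 5 state = step 3 state
  -> state at step 6: (6-3) mod 2 = 1, same as step 4 -> [6 3 3 6]

Answer: 6 3 3 6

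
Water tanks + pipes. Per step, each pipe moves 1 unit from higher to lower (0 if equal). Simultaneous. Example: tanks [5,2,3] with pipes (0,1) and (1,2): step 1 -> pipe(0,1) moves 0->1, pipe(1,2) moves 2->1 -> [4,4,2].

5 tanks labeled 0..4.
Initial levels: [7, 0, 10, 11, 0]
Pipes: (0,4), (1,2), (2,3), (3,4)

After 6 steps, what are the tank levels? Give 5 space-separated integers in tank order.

Answer: 6 6 4 7 5

Derivation:
Step 1: flows [0->4,2->1,3->2,3->4] -> levels [6 1 10 9 2]
Step 2: flows [0->4,2->1,2->3,3->4] -> levels [5 2 8 9 4]
Step 3: flows [0->4,2->1,3->2,3->4] -> levels [4 3 8 7 6]
Step 4: flows [4->0,2->1,2->3,3->4] -> levels [5 4 6 7 6]
Step 5: flows [4->0,2->1,3->2,3->4] -> levels [6 5 6 5 6]
Step 6: flows [0=4,2->1,2->3,4->3] -> levels [6 6 4 7 5]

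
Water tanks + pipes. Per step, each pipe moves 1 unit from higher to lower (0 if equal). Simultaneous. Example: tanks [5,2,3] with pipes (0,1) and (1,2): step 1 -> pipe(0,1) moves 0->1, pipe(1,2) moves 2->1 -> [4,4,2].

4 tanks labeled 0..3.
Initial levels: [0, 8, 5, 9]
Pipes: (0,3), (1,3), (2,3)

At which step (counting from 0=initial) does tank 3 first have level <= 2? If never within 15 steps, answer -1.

Answer: -1

Derivation:
Step 1: flows [3->0,3->1,3->2] -> levels [1 9 6 6]
Step 2: flows [3->0,1->3,2=3] -> levels [2 8 6 6]
Step 3: flows [3->0,1->3,2=3] -> levels [3 7 6 6]
Step 4: flows [3->0,1->3,2=3] -> levels [4 6 6 6]
Step 5: flows [3->0,1=3,2=3] -> levels [5 6 6 5]
Step 6: flows [0=3,1->3,2->3] -> levels [5 5 5 7]
Step 7: flows [3->0,3->1,3->2] -> levels [6 6 6 4]
Step 8: flows [0->3,1->3,2->3] -> levels [5 5 5 7]
  -> period-2 cycle (repeats step 6); tank 3 never drops to <=2
Tank 3 never reaches <=2 within 15 steps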